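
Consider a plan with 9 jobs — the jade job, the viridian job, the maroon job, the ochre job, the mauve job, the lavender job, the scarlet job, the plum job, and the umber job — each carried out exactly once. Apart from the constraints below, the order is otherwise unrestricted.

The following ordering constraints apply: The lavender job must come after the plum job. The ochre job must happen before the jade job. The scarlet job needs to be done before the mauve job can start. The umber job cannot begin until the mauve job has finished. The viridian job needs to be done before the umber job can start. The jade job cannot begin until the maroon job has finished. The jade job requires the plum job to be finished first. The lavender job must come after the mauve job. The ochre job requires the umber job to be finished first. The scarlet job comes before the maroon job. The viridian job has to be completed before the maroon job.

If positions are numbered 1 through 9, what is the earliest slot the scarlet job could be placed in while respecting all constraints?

1

Nothing is required before the scarlet job; it can be the very first job.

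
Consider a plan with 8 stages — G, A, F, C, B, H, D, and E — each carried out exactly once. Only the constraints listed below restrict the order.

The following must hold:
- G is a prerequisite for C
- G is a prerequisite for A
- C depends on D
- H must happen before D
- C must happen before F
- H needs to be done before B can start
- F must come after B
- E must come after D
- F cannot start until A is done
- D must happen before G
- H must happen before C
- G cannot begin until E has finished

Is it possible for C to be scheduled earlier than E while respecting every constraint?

The constraints give a chain E → G → C, which forces E before C.
So no valid ordering can have C before E.

No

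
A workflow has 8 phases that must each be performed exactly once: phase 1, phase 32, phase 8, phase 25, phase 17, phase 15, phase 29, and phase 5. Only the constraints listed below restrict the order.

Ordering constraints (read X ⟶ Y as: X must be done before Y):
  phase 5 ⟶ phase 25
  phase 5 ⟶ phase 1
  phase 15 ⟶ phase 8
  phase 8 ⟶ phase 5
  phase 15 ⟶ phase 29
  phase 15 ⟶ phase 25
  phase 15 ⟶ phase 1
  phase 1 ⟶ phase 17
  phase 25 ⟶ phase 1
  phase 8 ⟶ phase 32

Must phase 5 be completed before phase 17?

There is a constraint chain phase 5 → phase 1 → phase 17.
So phase 5 must precede phase 17 in any valid ordering.

Yes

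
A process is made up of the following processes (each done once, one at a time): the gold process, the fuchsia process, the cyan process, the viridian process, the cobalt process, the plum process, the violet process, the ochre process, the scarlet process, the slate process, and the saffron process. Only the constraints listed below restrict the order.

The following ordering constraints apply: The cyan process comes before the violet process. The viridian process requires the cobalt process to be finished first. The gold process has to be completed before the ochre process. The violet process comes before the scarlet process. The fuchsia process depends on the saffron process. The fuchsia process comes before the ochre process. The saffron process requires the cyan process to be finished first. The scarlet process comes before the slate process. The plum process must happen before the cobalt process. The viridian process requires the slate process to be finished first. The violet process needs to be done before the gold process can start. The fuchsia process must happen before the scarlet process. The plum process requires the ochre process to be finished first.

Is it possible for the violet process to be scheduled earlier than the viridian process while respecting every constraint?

Every valid ordering already has the violet process before the viridian process (the constraints require it), so in particular at least one does.

Yes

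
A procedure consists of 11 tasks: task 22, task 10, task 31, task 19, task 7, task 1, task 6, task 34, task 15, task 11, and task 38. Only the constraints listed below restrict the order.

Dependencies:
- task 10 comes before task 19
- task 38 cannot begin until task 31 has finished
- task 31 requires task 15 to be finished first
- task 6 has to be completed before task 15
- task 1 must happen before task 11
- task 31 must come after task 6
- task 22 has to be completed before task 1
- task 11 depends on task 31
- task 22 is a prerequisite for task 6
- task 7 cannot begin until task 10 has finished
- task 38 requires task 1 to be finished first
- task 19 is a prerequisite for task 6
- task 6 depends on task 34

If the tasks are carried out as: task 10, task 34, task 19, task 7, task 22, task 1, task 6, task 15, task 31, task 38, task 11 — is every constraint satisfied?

Every stated constraint is respected: task 34 sits at position 2, ahead of task 6 at position 7, and each of the other listed pairs likewise has the predecessor earlier in the sequence.

Yes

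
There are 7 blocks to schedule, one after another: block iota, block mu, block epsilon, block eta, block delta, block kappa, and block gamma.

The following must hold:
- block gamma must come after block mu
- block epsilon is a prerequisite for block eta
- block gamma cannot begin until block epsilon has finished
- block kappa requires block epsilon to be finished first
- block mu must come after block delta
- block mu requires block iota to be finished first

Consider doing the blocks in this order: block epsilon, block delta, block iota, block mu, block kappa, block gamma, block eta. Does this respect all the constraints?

Going through the constraints one by one, each required predecessor appears earlier in the sequence than its dependent — e.g. block epsilon (position 1) is before block eta (position 7), as required.

Yes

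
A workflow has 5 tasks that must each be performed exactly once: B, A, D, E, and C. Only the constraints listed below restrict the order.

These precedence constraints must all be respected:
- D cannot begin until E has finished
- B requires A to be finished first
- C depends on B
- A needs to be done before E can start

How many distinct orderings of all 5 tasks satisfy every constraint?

6

Only A has no prerequisites, so it must go first.
Counting all ways to extend the partial order to a total order gives 6.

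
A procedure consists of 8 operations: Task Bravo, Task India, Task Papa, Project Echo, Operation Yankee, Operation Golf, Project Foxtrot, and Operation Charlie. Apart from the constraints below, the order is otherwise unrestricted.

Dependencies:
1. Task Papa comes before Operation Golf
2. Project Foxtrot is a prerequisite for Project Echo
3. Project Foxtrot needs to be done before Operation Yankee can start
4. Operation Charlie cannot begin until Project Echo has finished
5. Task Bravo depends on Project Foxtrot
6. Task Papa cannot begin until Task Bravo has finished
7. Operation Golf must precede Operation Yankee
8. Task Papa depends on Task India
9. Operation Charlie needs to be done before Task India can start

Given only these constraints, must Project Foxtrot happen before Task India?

Yes

Following the dependencies: Project Foxtrot → Project Echo → Operation Charlie → Task India.
So Project Foxtrot must precede Task India in any valid ordering.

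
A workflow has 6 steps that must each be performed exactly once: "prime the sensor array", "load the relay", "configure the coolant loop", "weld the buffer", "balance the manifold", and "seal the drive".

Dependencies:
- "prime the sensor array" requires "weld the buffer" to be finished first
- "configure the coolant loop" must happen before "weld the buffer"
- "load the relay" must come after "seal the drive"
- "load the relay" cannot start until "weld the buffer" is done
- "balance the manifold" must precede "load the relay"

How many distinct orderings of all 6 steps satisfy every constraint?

3 steps have no prerequisites ("configure the coolant loop", "balance the manifold", "seal the drive"), so any of them could come first.
Systematically extending each partial ordering one step at a time and counting, there are 32 complete orderings.

32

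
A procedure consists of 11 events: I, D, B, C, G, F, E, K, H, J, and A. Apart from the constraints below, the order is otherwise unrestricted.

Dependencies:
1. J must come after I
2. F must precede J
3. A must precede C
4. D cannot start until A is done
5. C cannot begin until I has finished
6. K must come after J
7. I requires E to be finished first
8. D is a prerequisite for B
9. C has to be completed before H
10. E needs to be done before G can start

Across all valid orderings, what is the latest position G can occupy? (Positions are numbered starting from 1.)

11

Nothing depends on G, so it can be the final event, position 11.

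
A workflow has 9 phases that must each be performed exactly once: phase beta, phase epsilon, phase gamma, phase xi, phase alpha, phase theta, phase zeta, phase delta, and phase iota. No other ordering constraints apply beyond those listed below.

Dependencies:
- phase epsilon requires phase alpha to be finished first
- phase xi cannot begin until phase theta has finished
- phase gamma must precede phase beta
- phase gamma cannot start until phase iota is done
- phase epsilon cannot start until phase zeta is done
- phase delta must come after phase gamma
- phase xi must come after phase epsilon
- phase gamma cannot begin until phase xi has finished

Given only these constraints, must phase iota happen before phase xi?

No

Nothing in the constraints links phase iota and phase xi; they are unordered relative to each other.
So phase iota can come before phase xi or after — it is not forced.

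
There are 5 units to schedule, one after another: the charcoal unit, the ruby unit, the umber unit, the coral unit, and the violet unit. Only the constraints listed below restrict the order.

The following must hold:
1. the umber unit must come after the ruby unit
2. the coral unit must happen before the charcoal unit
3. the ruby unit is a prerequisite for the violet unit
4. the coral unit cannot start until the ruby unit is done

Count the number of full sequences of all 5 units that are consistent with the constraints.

12

The ruby unit is the only unit with nothing required before it, so every ordering starts there.
Systematically extending each partial ordering one unit at a time and counting, there are 12 complete orderings.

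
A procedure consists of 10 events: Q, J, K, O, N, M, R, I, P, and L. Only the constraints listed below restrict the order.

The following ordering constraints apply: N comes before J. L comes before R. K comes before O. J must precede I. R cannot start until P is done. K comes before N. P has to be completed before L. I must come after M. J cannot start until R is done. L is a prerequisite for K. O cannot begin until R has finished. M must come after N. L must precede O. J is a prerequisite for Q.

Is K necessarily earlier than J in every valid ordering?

Yes

Chaining the stated constraints: K → N → J.
Hence K necessarily comes before J.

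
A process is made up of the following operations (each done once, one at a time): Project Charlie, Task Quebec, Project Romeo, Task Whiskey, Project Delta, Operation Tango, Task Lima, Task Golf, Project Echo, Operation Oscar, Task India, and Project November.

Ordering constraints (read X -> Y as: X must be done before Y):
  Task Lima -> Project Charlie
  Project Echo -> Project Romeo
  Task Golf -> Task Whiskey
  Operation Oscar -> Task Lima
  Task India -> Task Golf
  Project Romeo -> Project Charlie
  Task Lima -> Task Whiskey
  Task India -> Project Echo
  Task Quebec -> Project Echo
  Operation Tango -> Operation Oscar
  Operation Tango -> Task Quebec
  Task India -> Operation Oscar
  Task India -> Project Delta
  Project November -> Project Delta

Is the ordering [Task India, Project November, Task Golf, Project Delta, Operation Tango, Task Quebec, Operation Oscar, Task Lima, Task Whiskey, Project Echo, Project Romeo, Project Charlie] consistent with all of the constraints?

Yes

Going through the constraints one by one, each required predecessor appears earlier in the sequence than its dependent — e.g. Task India (position 1) is before Project Echo (position 10), as required.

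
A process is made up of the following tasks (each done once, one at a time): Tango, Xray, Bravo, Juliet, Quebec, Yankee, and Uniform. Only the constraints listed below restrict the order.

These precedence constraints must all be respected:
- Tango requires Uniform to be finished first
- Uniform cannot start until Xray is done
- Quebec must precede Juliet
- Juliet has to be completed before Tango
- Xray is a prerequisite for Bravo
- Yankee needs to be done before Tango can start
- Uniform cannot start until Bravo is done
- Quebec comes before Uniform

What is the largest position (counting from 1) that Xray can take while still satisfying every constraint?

4

Every task that must follow Xray has to come after it. Tracing all chains starting from Xray, those tasks are: Tango, Bravo, Uniform — 3 in total.
With 3 mandatory successors out of 7 tasks total, the latest slot for Xray is 7−3 = 4, and it's reachable by doing all non-successors before Xray.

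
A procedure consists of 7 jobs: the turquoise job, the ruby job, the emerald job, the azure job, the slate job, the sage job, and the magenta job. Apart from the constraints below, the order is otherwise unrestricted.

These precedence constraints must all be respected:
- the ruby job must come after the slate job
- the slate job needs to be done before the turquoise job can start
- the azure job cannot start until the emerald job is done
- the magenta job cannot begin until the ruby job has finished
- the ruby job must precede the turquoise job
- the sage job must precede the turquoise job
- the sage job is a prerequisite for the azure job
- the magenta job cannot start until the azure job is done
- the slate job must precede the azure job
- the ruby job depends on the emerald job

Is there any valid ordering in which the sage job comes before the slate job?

Yes

No chain of constraints runs from the slate job to the sage job, so the slate job is not required to come first.
So a valid ordering placing the sage job earlier than the slate job exists.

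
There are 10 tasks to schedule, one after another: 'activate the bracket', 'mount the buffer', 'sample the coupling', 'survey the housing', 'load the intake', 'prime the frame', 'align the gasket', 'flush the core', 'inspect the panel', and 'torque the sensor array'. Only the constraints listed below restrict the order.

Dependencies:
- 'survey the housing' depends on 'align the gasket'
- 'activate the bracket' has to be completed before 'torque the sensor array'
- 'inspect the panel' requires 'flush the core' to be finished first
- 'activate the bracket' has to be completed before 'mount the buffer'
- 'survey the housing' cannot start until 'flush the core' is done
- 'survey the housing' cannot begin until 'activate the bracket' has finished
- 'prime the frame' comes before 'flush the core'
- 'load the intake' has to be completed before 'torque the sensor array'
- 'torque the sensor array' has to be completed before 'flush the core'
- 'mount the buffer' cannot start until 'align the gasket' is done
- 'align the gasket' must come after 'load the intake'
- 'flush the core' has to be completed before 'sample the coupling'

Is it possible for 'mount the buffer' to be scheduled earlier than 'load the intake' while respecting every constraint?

There is a dependency chain 'load the intake' → 'align the gasket' → 'mount the buffer', so 'mount the buffer' always comes after 'load the intake'.
So no valid ordering can have 'mount the buffer' before 'load the intake'.

No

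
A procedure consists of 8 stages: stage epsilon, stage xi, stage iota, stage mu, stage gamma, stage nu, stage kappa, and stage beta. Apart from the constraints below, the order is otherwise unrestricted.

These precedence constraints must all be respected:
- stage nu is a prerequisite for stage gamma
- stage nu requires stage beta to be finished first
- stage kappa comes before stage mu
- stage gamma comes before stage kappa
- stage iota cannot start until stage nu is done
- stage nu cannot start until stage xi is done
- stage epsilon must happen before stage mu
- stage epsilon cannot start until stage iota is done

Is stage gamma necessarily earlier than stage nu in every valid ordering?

There is a chain stage nu → stage gamma, which puts stage nu before stage gamma.
So stage gamma never precedes stage nu.

No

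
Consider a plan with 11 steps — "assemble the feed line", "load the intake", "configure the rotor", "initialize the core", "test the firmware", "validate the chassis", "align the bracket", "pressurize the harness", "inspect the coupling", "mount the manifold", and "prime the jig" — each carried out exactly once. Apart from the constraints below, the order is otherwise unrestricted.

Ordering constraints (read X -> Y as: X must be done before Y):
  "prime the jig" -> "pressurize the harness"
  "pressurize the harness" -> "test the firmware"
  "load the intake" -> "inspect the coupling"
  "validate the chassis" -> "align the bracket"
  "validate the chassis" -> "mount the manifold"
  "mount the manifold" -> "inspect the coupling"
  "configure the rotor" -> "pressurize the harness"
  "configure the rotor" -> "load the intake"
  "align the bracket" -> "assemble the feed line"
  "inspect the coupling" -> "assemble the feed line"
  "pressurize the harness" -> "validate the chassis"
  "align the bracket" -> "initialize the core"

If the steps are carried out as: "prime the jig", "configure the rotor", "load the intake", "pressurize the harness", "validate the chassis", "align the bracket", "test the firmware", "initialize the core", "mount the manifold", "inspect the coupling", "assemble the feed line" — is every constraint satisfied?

Yes

Every stated constraint is respected: "load the intake" sits at position 3, ahead of "inspect the coupling" at position 10, and each of the other listed pairs likewise has the predecessor earlier in the sequence.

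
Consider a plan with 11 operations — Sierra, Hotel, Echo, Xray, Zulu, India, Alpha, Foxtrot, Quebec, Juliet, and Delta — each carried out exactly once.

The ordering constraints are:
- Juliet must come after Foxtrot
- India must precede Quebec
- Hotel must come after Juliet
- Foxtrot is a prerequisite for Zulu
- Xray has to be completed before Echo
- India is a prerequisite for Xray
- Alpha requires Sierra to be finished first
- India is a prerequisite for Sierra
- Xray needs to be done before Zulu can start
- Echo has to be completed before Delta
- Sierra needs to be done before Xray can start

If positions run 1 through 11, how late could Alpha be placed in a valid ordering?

11

Alpha has no required successors, so nothing stops it from going last (position 11).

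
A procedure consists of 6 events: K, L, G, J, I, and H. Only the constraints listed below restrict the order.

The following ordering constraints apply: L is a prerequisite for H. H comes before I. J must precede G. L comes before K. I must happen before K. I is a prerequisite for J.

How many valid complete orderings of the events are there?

L is the only event with nothing required before it, so every ordering starts there.
Enumerating by repeatedly choosing an available event (one whose prerequisites are all placed) gives 3 distinct complete orderings.

3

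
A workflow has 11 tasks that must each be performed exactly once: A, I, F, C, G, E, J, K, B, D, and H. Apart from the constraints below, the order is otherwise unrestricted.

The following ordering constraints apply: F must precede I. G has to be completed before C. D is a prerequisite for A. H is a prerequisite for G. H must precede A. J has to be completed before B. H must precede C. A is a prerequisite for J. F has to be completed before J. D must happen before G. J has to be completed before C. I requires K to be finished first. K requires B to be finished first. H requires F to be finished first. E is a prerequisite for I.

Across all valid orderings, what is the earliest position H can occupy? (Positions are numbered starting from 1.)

The only task forced before H (directly or transitively) is F.
With 1 mandatory predecessor, the earliest H can sit is position 1+1 = 2, and placing just that one first achieves it.

2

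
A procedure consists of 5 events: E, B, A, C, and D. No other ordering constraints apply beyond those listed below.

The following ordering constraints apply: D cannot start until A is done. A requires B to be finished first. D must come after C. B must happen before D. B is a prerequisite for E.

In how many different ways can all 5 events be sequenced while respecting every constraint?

The events with no prerequisites are B, C; any of them can be placed first.
Enumerating by repeatedly choosing an available event (one whose prerequisites are all placed) gives 11 distinct complete orderings.

11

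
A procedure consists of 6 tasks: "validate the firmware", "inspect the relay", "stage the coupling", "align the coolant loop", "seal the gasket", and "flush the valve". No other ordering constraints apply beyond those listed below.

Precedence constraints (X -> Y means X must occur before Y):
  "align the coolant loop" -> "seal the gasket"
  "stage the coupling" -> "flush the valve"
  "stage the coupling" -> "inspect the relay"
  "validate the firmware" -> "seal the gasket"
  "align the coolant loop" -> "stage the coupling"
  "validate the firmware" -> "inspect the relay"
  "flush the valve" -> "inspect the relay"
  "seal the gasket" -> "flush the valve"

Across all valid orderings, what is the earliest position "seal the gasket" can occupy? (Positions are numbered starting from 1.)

3

The tasks that are forced before "seal the gasket", directly or transitively, are "validate the firmware", "align the coolant loop". That's 2 tasks.
With 2 mandatory predecessors, the earliest "seal the gasket" can sit is position 2+1 = 3, and placing just those 2 first achieves it.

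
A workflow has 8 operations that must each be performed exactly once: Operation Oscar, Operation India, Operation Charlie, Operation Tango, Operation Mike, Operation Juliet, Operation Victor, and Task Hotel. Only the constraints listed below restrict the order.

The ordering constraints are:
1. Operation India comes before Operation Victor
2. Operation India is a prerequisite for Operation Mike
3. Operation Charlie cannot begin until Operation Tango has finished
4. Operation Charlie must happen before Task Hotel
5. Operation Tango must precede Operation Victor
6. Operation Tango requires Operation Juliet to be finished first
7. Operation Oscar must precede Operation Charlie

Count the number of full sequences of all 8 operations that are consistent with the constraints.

240

3 operations have no prerequisites (Operation Oscar, Operation India, Operation Juliet), so any of them could come first.
Enumerating by repeatedly choosing an available operation (one whose prerequisites are all placed) gives 240 distinct complete orderings.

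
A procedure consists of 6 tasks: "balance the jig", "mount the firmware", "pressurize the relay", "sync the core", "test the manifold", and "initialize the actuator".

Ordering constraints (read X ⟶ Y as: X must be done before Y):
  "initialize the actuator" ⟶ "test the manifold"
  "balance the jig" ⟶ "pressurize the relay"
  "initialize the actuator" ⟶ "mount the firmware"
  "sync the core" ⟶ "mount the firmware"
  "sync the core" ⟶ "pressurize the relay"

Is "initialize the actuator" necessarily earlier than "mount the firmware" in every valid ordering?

Tracing the constraints gives a chain: "initialize the actuator" → "mount the firmware".
Hence "initialize the actuator" necessarily comes before "mount the firmware".

Yes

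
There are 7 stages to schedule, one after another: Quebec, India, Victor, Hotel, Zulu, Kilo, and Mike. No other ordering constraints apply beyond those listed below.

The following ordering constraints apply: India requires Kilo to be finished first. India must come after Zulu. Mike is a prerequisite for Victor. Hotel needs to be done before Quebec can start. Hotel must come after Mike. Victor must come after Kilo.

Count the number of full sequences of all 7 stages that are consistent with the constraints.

The stages with no prerequisites are Zulu, Kilo, Mike; any of them can be placed first.
Counting all ways to extend the partial order to a total order gives 155.

155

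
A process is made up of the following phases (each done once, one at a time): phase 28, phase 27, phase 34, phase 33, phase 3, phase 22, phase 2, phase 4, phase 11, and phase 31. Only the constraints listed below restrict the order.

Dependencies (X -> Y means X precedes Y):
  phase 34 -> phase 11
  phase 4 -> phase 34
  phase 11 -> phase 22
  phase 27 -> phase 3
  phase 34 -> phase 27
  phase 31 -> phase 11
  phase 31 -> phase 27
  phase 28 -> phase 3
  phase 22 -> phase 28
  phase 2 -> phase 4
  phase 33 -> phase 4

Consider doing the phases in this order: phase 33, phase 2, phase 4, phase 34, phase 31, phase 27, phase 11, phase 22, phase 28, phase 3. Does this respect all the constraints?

Yes

Going through the constraints one by one, each required predecessor appears earlier in the sequence than its dependent — e.g. phase 27 (position 6) is before phase 3 (position 10), as required.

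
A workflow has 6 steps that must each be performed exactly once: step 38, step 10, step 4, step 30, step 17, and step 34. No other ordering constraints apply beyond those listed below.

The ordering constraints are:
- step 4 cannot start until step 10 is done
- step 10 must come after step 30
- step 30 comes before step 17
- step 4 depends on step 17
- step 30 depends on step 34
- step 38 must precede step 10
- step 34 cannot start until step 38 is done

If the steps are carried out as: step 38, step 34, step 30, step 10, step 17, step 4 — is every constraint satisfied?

Yes

Checking each listed constraint against this order: for instance, step 38 is in position 1 and step 10 in position 4, so that constraint holds — and the remaining constraints check out the same way.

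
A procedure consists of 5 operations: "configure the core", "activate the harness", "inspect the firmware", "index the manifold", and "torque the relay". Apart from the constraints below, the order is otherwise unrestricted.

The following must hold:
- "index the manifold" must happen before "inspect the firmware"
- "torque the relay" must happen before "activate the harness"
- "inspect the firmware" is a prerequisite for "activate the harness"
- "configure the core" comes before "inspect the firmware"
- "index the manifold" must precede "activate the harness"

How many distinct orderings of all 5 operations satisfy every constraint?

8

3 operations have no prerequisites ("configure the core", "index the manifold", "torque the relay"), so any of them could come first.
Counting all ways to extend the partial order to a total order gives 8.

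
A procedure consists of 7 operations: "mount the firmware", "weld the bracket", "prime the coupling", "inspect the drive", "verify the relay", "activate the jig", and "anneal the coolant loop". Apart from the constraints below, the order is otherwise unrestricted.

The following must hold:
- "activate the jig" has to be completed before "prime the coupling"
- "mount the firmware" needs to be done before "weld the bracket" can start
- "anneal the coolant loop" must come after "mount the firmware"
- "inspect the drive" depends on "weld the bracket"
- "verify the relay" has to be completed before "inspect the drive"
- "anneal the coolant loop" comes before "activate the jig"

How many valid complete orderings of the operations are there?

50

2 operations have no prerequisites ("mount the firmware", "verify the relay"), so any of them could come first.
Enumerating by repeatedly choosing an available operation (one whose prerequisites are all placed) gives 50 distinct complete orderings.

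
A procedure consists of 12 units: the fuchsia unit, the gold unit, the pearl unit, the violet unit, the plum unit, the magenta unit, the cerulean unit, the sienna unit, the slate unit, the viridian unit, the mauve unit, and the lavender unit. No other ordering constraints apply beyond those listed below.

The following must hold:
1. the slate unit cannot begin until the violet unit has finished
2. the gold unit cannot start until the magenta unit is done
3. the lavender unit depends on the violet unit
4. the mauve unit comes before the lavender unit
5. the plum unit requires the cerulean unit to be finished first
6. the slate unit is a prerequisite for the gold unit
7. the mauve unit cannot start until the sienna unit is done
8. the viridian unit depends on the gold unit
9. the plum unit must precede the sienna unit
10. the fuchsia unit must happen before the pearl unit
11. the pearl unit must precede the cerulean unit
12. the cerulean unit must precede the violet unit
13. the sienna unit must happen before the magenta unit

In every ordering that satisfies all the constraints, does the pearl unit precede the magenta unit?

Yes

There is a constraint chain the pearl unit → the cerulean unit → the plum unit → the sienna unit → the magenta unit.
So the pearl unit must precede the magenta unit in any valid ordering.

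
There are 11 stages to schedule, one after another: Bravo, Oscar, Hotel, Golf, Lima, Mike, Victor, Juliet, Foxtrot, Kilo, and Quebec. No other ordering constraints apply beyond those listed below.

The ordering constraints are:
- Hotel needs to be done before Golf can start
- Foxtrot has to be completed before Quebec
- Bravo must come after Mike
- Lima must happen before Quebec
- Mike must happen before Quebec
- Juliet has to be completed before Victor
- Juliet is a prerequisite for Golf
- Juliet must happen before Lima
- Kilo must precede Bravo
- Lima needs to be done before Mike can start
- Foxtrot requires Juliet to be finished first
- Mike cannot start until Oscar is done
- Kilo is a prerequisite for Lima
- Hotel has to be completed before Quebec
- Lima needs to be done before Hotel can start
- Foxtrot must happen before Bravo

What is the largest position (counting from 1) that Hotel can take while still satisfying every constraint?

9

Every stage that must follow Hotel has to come after it. Tracing all chains starting from Hotel, those stages are: Golf, Quebec — 2 in total.
So at least 2 stages follow Hotel, putting Hotel no later than position 9. That position is achievable by scheduling everything else first.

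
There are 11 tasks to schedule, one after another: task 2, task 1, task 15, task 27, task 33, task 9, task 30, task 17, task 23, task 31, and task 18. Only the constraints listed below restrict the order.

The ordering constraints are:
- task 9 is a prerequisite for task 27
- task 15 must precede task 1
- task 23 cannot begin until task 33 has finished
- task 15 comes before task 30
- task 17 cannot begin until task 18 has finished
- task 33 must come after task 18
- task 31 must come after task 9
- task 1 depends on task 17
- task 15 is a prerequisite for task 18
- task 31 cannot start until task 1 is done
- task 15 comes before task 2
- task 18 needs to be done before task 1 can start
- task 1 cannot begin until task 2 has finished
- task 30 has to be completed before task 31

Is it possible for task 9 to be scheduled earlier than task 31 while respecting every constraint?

Every valid ordering already has task 9 before task 31 (the constraints require it), so in particular at least one does.

Yes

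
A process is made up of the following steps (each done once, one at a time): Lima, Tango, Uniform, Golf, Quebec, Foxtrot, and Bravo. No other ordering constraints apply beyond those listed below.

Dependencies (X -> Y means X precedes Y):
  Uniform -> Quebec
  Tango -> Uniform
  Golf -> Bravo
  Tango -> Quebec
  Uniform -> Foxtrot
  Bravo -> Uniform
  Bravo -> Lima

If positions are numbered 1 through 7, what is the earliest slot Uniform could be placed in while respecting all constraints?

Every step that must precede Uniform has to come before it. Tracing all chains that end at Uniform, those steps are: Tango, Golf, Bravo — 3 in total.
So at minimum 3 steps come before Uniform, putting Uniform no earlier than position 4. That position is achievable by scheduling exactly those predecessors first.

4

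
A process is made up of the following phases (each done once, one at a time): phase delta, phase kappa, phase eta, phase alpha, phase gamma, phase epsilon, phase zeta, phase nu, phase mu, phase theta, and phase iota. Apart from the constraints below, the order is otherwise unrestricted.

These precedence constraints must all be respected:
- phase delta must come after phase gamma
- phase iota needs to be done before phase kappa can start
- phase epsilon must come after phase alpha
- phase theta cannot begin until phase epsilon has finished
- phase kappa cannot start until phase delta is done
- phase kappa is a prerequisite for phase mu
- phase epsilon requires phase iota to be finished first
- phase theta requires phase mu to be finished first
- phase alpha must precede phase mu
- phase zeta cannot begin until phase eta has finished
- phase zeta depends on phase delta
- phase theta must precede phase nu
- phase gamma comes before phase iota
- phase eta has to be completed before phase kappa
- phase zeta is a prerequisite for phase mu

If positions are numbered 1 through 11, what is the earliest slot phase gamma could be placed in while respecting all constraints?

1

Phase gamma has no prerequisites at all, so it can go in position 1.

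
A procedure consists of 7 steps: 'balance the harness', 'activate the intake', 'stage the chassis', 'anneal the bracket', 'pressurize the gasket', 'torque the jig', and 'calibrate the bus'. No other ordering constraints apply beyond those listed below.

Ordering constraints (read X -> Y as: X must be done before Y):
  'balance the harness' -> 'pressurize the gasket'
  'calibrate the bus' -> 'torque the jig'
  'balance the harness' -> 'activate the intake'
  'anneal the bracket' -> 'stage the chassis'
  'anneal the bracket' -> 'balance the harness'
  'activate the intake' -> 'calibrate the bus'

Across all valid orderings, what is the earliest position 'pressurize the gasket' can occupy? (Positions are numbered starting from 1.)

Every step that must precede 'pressurize the gasket' has to come before it. Tracing all chains that end at 'pressurize the gasket', those steps are: 'balance the harness', 'anneal the bracket' — 2 in total.
With 2 mandatory predecessors, the earliest 'pressurize the gasket' can sit is position 2+1 = 3, and placing just those 2 first achieves it.

3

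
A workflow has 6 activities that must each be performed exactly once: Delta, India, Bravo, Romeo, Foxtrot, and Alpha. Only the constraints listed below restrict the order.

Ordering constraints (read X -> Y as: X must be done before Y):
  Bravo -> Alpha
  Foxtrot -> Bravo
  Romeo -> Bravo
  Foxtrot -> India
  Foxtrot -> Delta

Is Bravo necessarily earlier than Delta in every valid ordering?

No

Nothing in the constraints links Bravo and Delta; they are unordered relative to each other.
A valid ordering placing Delta before Bravo exists, so the answer is no.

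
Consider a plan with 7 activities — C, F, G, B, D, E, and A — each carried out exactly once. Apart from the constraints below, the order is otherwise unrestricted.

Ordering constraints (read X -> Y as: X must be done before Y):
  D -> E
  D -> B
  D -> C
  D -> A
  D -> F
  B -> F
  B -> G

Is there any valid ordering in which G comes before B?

No

The constraints give a chain B → G, which forces B before G.
So no valid ordering can have G before B.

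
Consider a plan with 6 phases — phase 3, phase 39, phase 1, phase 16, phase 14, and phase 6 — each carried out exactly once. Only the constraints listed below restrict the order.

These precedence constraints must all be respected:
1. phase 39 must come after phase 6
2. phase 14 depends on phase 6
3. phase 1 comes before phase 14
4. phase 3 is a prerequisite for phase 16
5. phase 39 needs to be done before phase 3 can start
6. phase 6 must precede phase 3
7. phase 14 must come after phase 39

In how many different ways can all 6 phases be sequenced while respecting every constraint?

The phases with no prerequisites are phase 1, phase 6; any of them can be placed first.
Systematically extending each partial ordering one phase at a time and counting, there are 12 complete orderings.

12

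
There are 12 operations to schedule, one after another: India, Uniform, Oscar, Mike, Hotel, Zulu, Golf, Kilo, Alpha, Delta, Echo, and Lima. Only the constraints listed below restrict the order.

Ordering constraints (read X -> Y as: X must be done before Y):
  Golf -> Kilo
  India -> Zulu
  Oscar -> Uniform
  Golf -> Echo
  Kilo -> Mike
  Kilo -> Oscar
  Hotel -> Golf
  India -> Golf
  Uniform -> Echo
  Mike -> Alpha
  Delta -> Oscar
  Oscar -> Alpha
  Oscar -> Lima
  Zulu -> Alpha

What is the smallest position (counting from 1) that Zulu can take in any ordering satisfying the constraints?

Working backwards through the constraints from Zulu, its only required predecessor is India.
With 1 mandatory predecessor, the earliest Zulu can sit is position 1+1 = 2, and placing just that one first achieves it.

2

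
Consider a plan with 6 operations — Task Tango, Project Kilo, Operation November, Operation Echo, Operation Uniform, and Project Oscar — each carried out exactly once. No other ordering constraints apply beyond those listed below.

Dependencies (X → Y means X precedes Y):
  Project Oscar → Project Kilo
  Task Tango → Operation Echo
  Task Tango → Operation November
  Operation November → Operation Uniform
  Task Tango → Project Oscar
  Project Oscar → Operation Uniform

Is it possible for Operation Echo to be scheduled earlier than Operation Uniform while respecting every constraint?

Yes

No chain of constraints runs from Operation Uniform to Operation Echo, so Operation Uniform is not required to come first.
So a valid ordering placing Operation Echo earlier than Operation Uniform exists.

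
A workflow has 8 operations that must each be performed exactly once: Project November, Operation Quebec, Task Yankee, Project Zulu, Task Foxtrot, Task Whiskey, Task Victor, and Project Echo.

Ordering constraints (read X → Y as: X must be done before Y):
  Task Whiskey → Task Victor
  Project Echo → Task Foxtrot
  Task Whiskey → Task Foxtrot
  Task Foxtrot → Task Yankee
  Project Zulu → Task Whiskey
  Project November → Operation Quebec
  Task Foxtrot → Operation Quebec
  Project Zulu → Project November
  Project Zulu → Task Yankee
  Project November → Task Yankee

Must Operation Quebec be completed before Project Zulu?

No

There is a chain Project Zulu → Project November → Operation Quebec, which puts Project Zulu before Operation Quebec.
So Operation Quebec does not have to come before Project Zulu — it cannot.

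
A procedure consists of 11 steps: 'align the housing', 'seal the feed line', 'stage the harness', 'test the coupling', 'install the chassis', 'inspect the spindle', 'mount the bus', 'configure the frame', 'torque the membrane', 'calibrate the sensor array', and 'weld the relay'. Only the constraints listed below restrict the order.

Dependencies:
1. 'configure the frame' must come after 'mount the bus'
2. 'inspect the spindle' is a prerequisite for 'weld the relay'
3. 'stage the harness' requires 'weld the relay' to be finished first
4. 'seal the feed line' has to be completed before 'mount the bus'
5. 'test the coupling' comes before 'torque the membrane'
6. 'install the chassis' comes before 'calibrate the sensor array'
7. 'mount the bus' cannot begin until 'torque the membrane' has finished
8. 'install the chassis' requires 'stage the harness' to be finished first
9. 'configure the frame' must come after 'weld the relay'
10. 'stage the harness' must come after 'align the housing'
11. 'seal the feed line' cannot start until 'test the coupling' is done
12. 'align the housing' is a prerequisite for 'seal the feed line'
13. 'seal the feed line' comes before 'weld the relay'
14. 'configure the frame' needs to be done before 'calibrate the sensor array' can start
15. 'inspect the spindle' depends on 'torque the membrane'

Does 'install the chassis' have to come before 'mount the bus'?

'install the chassis' and 'mount the bus' are not related by any chain of constraints.
There exist valid orderings with 'mount the bus' before 'install the chassis', so 'install the chassis' is not required to come first.

No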